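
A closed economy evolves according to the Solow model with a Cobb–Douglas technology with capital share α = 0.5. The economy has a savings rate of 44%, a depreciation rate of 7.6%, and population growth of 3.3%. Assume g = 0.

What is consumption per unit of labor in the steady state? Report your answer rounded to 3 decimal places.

Steady state requires s·f(k) = (n + δ)·k, i.e. s·k^α = (n + δ)·k.
Rearranging, k^(1−α) = s / (n + δ).
k^0.5 = 0.44 / (0.033 + 0.076) = 0.44 / 0.109 = 4.0367
k* = 4.0367^(1/0.5) ≈ 16.2949
y* = (k*)^α = 16.2949^0.5 ≈ 4.0367
c* = (1 − s)·y* = (1 − 0.44) × 4.0367 ≈ 2.2606

c* = 2.261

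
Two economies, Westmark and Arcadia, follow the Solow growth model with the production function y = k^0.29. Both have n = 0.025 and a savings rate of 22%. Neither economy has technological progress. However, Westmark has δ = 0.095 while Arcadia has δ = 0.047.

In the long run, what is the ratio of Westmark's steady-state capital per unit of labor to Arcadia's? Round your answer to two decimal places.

ratio ≈ 0.49

Steady-state k* = [s/(n + δ)]^(1/(1−α)), so the ratio is [ (s_W/(n + δ)_W) / (s_A/(n + δ)_A) ]^1.4085.
s_W/(n + δ)_W = 0.22/0.120 = 1.8333; s_A/(n + δ)_A = 0.22/0.072 = 3.0556.
Ratio = (1.8333/3.0556)^1.4085 = 0.6000^1.4085 ≈ 0.4870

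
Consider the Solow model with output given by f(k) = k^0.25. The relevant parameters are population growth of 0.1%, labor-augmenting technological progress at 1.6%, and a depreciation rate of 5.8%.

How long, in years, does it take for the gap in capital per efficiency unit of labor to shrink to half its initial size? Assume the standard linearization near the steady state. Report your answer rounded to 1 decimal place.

Near the steady state the convergence rate is λ = (1 − α)(n + g + δ).
λ = (1 − 0.25) × 0.075 = 0.75 × 0.075 = 0.05625
Half-life = ln 2 / λ = 0.6931 / 0.05625 ≈ 12.32 years

half-life ≈ 12.3 years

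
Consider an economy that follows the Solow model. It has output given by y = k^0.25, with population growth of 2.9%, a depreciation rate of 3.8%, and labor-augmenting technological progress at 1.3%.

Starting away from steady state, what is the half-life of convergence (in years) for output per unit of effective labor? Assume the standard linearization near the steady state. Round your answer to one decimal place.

about 11.6 years

Near the steady state the convergence rate is λ = (1 − α)(n + g + δ).
λ = (1 − 0.25) × 0.080 = 0.75 × 0.080 = 0.0600
Half-life = ln 2 / λ = 0.6931 / 0.0600 ≈ 11.55 years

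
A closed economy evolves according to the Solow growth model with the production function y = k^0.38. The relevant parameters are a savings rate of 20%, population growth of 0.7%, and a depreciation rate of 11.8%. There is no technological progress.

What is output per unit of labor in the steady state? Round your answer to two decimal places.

y* = 1.33

In steady state, investment equals break-even investment: s·k^α = (n + δ)·k.
Dividing both sides by k: k^(1−α) = s / (n + δ).
k^0.62 = 0.20 / (0.007 + 0.118) = 0.20 / 0.125 = 1.6000
k* = 1.6000^(1/0.62) ≈ 2.1342
y* = (k*)^α = 2.1342^0.38 ≈ 1.3339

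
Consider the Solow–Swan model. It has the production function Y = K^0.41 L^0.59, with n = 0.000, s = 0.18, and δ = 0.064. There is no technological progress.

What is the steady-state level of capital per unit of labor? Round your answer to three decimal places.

k* ≈ 5.770

Steady state requires s·f(k) = (n + δ)·k, i.e. s·k^α = (n + δ)·k.
Rearranging, k^(1−α) = s / (n + δ).
k^0.59 = 0.18 / (0.000 + 0.064) = 0.18 / 0.064 = 2.8125
k* = 2.8125^(1/0.59) ≈ 5.7700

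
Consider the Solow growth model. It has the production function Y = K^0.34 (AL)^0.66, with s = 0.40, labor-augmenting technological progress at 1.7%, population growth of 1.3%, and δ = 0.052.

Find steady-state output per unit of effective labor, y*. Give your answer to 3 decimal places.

y* = 2.262

In steady state, investment equals break-even investment: s·k^α = (n + g + δ)·k.
Rearranging, k^(1−α) = s / (n + g + δ).
k^0.66 = 0.40 / (0.013 + 0.017 + 0.052) = 0.40 / 0.082 = 4.8780
k* = 4.8780^(1/0.66) ≈ 11.0355
y* = (k*)^α = 11.0355^0.34 ≈ 2.2623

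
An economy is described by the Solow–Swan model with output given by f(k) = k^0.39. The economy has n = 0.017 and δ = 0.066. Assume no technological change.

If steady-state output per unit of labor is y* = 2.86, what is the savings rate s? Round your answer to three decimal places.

In steady state, investment equals break-even investment: s·k^α = (n + δ)·k.
Since y* = [s/(n + δ)]^(α/(1−α)), we have s/(n + δ) = (y*)^((1−α)/α) = 2.86^1.5641 = 5.1737.
Therefore s = 5.1737 × (n + δ) = 5.1737 × 0.083 = 0.4294.

s ≈ 0.429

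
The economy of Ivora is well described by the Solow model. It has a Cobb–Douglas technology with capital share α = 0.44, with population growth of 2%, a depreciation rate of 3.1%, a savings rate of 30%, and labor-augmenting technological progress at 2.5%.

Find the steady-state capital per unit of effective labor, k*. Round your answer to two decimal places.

k* ≈ 11.61

At the steady state, Δk = 0, so s·k^α = (n + g + δ)·k.
Dividing both sides by k: k^(1−α) = s / (n + g + δ).
k^0.56 = 0.30 / (0.020 + 0.025 + 0.031) = 0.30 / 0.076 = 3.9474
k* = 3.9474^(1/0.56) ≈ 11.6102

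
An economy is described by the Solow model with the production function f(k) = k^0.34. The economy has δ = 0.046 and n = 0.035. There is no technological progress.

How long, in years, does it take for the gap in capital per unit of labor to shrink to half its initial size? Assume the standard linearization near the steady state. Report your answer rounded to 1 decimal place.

Near the steady state the convergence rate is λ = (1 − α)(n + δ).
λ = (1 − 0.34) × 0.081 = 0.66 × 0.081 = 0.05346
Half-life = ln 2 / λ = 0.6931 / 0.05346 ≈ 12.96 years

about 13.0 years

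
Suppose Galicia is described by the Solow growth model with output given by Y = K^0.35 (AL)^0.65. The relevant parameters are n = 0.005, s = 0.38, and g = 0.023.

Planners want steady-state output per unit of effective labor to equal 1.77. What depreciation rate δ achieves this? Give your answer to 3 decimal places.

δ ≈ 0.104

Steady state requires s·f(k) = (n + g + δ)·k, i.e. s·k^α = (n + g + δ)·k.
Since y* = [s/(n + g + δ)]^(α/(1−α)), we have s/(n + g + δ) = (y*)^((1−α)/α) = 1.77^1.8571 = 2.8874.
Therefore n + g + δ = s / 2.8874 = 0.38 / 2.8874 = 0.1316, so δ = 0.1316 − 0.028 = 0.1036.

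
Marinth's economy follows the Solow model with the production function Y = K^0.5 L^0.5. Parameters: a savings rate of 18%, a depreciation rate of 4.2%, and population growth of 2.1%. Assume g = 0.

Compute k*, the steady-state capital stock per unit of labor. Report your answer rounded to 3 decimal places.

In steady state, investment equals break-even investment: s·k^α = (n + δ)·k.
Dividing both sides by k: k^(1−α) = s / (n + δ).
k^0.5 = 0.18 / (0.021 + 0.042) = 0.18 / 0.063 = 2.8571
k* = 2.8571^(1/0.5) ≈ 8.1630

k* ≈ 8.163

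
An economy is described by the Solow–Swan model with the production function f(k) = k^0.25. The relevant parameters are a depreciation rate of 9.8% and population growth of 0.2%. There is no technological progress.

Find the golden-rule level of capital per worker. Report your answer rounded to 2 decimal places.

k_gold ≈ 3.39

The golden rule sets f'(k) = n + δ, i.e. α·k^(α−1) = n + δ.
So k^(1−α) = α / (n + δ) = 0.25 / 0.100 = 2.5000.
k_gold = 2.5000^(1/0.75) ≈ 3.3930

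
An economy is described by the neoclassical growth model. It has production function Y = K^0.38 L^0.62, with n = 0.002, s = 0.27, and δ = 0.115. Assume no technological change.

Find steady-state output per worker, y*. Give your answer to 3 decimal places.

y* = 1.670

In steady state, investment equals break-even investment: s·k^α = (n + δ)·k.
Dividing both sides by k: k^(1−α) = s / (n + δ).
k^0.62 = 0.27 / (0.002 + 0.115) = 0.27 / 0.117 = 2.3077
k* = 2.3077^(1/0.62) ≈ 3.8528
y* = (k*)^α = 3.8528^0.38 ≈ 1.6695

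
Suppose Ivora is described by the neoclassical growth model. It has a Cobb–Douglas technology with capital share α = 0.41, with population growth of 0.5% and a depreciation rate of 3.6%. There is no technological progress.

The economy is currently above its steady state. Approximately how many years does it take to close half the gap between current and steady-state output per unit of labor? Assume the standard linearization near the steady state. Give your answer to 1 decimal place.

Near the steady state the convergence rate is λ = (1 − α)(n + δ).
λ = (1 − 0.41) × 0.041 = 0.59 × 0.041 = 0.02419
Half-life = ln 2 / λ = 0.6931 / 0.02419 ≈ 28.65 years

t_½ ≈ 28.7 years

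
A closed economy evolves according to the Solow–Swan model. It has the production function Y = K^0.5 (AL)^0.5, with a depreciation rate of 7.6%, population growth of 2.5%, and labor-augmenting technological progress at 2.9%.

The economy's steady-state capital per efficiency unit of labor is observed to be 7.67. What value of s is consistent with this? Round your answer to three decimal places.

s ≈ 0.360

Steady state requires s·f(k) = (n + g + δ)·k, i.e. s·k^α = (n + g + δ)·k.
So s / (n + g + δ) = (k*)^(1−α) = 7.67^0.5 = 2.7695.
Therefore s = 2.7695 × (n + g + δ) = 2.7695 × 0.130 = 0.3600.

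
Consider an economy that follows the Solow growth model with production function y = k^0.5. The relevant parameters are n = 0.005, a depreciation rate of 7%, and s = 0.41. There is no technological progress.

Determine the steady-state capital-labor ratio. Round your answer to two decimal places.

In steady state, investment equals break-even investment: s·k^α = (n + δ)·k.
Rearranging, k^(1−α) = s / (n + δ).
k^0.5 = 0.41 / (0.005 + 0.070) = 0.41 / 0.075 = 5.4667
k* = 5.4667^(1/0.5) ≈ 29.8848

k* = 29.88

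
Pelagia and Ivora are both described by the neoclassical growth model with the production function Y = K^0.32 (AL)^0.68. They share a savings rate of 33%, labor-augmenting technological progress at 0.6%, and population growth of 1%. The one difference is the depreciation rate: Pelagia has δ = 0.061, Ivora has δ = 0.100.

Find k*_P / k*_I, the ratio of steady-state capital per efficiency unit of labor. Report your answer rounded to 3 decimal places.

ratio ≈ 1.827

Steady-state k* = [s/(n + g + δ)]^(1/(1−α)), so the ratio is [ (s_P/(n + g + δ)_P) / (s_I/(n + g + δ)_I) ]^1.4706.
s_P/(n + g + δ)_P = 0.33/0.077 = 4.2857; s_I/(n + g + δ)_I = 0.33/0.116 = 2.8448.
Ratio = (4.2857/2.8448)^1.4706 = 1.5065^1.4706 ≈ 1.8269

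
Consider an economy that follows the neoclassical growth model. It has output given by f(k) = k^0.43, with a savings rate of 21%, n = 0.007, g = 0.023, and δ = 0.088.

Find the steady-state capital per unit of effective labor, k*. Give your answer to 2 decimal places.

k* ≈ 2.75

In steady state, investment equals break-even investment: s·k^α = (n + g + δ)·k.
Rearranging, k^(1−α) = s / (n + g + δ).
k^0.57 = 0.21 / (0.007 + 0.023 + 0.088) = 0.21 / 0.118 = 1.7797
k* = 1.7797^(1/0.57) ≈ 2.7492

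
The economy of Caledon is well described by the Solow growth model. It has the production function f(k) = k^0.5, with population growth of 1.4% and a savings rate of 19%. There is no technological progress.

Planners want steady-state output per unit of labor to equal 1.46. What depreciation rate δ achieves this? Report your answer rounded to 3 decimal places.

Steady state requires s·f(k) = (n + δ)·k, i.e. s·k^α = (n + δ)·k.
Since y* = [s/(n + δ)]^(α/(1−α)), we have s/(n + δ) = (y*)^((1−α)/α) = 1.46^1 = 1.4600.
Therefore n + δ = s / 1.4600 = 0.19 / 1.4600 = 0.1301, so δ = 0.1301 − 0.014 = 0.1161.

δ ≈ 0.116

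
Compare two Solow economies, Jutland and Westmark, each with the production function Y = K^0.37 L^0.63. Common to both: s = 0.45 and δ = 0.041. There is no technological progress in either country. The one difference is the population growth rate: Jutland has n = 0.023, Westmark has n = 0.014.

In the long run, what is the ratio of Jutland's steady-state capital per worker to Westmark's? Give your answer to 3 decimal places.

Steady-state k* = [s/(n + δ)]^(1/(1−α)), so the ratio is [ (s_J/(n + δ)_J) / (s_W/(n + δ)_W) ]^1.5873.
s_J/(n + δ)_J = 0.45/0.064 = 7.0313; s_W/(n + δ)_W = 0.45/0.055 = 8.1818.
Ratio = (7.0313/8.1818)^1.5873 = 0.8594^1.5873 ≈ 0.7862

ratio ≈ 0.786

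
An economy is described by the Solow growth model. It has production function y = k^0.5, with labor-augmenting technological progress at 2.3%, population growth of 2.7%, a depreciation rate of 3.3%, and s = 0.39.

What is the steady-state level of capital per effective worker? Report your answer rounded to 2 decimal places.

Steady state requires s·f(k) = (n + g + δ)·k, i.e. s·k^α = (n + g + δ)·k.
Dividing both sides by k: k^(1−α) = s / (n + g + δ).
k^0.5 = 0.39 / (0.027 + 0.023 + 0.033) = 0.39 / 0.083 = 4.6988
k* = 4.6988^(1/0.5) ≈ 22.0787

k* ≈ 22.08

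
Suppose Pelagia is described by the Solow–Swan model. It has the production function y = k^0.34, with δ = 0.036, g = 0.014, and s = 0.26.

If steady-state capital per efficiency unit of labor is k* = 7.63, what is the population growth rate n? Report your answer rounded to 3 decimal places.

In steady state, investment equals break-even investment: s·k^α = (n + g + δ)·k.
So s / (n + g + δ) = (k*)^(1−α) = 7.63^0.66 = 3.8235.
Therefore n + g + δ = s / 3.8235 = 0.26 / 3.8235 = 0.0680, so n = 0.0680 − 0.050 = 0.0180.

n ≈ 0.018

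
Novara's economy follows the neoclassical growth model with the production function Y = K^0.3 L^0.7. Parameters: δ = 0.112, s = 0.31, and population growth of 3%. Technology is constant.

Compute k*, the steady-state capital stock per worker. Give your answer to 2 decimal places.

Steady state requires s·f(k) = (n + δ)·k, i.e. s·k^α = (n + δ)·k.
Dividing both sides by k: k^(1−α) = s / (n + δ).
k^0.7 = 0.31 / (0.030 + 0.112) = 0.31 / 0.142 = 2.1831
k* = 2.1831^(1/0.7) ≈ 3.0506

k* = 3.05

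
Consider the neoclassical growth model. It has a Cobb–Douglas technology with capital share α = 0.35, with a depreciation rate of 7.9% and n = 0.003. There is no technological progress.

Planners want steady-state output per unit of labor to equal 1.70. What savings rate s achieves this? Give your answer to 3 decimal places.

s ≈ 0.220

In steady state, investment equals break-even investment: s·k^α = (n + δ)·k.
Since y* = [s/(n + δ)]^(α/(1−α)), we have s/(n + δ) = (y*)^((1−α)/α) = 1.70^1.8571 = 2.6790.
Therefore s = 2.6790 × (n + δ) = 2.6790 × 0.082 = 0.2197.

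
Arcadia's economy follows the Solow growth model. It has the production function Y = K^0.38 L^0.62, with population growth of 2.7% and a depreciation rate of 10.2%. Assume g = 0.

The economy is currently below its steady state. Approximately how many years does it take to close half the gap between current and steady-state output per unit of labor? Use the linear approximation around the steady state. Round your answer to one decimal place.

Near the steady state the convergence rate is λ = (1 − α)(n + δ).
λ = (1 − 0.38) × 0.129 = 0.62 × 0.129 = 0.07998
Half-life = ln 2 / λ = 0.6931 / 0.07998 ≈ 8.67 years

t_½ ≈ 8.7 years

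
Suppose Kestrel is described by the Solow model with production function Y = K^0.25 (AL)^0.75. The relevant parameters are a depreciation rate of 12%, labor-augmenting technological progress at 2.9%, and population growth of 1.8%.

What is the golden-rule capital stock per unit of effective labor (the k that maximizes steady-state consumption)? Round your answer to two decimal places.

k_gold ≈ 1.71

The golden rule sets f'(k) = n + g + δ, i.e. α·k^(α−1) = n + g + δ.
So k^(1−α) = α / (n + g + δ) = 0.25 / 0.167 = 1.4970.
k_gold = 1.4970^(1/0.75) ≈ 1.7125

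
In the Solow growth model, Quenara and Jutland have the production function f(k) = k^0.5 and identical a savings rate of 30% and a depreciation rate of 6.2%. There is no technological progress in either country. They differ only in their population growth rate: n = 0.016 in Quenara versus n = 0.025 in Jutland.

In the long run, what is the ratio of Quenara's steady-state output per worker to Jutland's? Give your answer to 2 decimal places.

y*_Q / y*_J ≈ 1.12

Steady-state y* = [s/(n + δ)]^(α/(1−α)), so the ratio is [ (s_Q/(n + δ)_Q) / (s_J/(n + δ)_J) ]^1.
s_Q/(n + δ)_Q = 0.30/0.078 = 3.8462; s_J/(n + δ)_J = 0.30/0.087 = 3.4483.
Ratio = (3.8462/3.4483)^1 = 1.1154^1 ≈ 1.1154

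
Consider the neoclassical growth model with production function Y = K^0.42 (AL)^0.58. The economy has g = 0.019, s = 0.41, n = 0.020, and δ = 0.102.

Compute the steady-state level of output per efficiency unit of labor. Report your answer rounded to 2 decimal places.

At the steady state, Δk = 0, so s·k^α = (n + g + δ)·k.
Rearranging, k^(1−α) = s / (n + g + δ).
k^0.58 = 0.41 / (0.020 + 0.019 + 0.102) = 0.41 / 0.141 = 2.9078
k* = 2.9078^(1/0.58) ≈ 6.2987
y* = (k*)^α = 6.2987^0.42 ≈ 2.1661

y* ≈ 2.17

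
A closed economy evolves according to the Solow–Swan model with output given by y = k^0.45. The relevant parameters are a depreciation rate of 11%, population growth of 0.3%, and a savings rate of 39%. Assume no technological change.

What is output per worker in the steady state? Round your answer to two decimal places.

Steady state requires s·f(k) = (n + δ)·k, i.e. s·k^α = (n + δ)·k.
Rearranging, k^(1−α) = s / (n + δ).
k^0.55 = 0.39 / (0.003 + 0.110) = 0.39 / 0.113 = 3.4513
k* = 3.4513^(1/0.55) ≈ 9.5093
y* = (k*)^α = 9.5093^0.45 ≈ 2.7553

y* = 2.76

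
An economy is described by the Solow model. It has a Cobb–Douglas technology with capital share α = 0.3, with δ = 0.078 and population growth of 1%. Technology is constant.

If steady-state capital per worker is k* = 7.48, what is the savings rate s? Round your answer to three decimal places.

s ≈ 0.360

In steady state, investment equals break-even investment: s·k^α = (n + δ)·k.
So s / (n + δ) = (k*)^(1−α) = 7.48^0.7 = 4.0901.
Therefore s = 4.0901 × (n + δ) = 4.0901 × 0.088 = 0.3599.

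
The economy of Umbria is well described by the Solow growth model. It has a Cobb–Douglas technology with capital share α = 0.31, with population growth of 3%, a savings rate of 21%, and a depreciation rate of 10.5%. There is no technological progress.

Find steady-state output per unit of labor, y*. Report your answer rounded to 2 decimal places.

y* = 1.22

Steady state requires s·f(k) = (n + δ)·k, i.e. s·k^α = (n + δ)·k.
Rearranging, k^(1−α) = s / (n + δ).
k^0.69 = 0.21 / (0.030 + 0.105) = 0.21 / 0.135 = 1.5556
k* = 1.5556^(1/0.69) ≈ 1.8972
y* = (k*)^α = 1.8972^0.31 ≈ 1.2196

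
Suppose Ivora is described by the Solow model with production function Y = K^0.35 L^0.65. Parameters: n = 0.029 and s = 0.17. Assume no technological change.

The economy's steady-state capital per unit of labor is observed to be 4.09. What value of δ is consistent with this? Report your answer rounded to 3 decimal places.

δ ≈ 0.039

Steady state requires s·f(k) = (n + δ)·k, i.e. s·k^α = (n + δ)·k.
So s / (n + δ) = (k*)^(1−α) = 4.09^0.65 = 2.4982.
Therefore n + δ = s / 2.4982 = 0.17 / 2.4982 = 0.0680, so δ = 0.0680 − 0.029 = 0.0390.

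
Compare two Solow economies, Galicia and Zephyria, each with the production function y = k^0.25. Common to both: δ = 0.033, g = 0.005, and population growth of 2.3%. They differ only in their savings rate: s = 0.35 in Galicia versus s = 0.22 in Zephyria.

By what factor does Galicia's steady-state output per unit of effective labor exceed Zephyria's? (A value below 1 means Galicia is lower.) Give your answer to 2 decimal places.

Steady-state y* = [s/(n + g + δ)]^(α/(1−α)), so the ratio is [ (s_G/(n + g + δ)_G) / (s_Z/(n + g + δ)_Z) ]^0.3333.
s_G/(n + g + δ)_G = 0.35/0.061 = 5.7377; s_Z/(n + g + δ)_Z = 0.22/0.061 = 3.6066.
Ratio = (5.7377/3.6066)^0.3333 = 1.5909^0.3333 ≈ 1.1674

y*_G / y*_Z ≈ 1.17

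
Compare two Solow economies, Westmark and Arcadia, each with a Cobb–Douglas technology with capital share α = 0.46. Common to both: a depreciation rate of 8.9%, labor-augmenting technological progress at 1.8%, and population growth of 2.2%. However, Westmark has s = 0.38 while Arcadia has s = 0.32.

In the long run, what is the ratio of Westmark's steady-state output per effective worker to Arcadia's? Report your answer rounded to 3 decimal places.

ratio ≈ 1.158

Steady-state y* = [s/(n + g + δ)]^(α/(1−α)), so the ratio is [ (s_W/(n + g + δ)_W) / (s_A/(n + g + δ)_A) ]^0.8519.
s_W/(n + g + δ)_W = 0.38/0.129 = 2.9457; s_A/(n + g + δ)_A = 0.32/0.129 = 2.4806.
Ratio = (2.9457/2.4806)^0.8519 = 1.1875^0.8519 ≈ 1.1577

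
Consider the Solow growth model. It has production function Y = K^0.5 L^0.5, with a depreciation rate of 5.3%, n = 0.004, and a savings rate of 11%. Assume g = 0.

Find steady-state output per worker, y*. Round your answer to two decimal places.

y* ≈ 1.93

Steady state requires s·f(k) = (n + δ)·k, i.e. s·k^α = (n + δ)·k.
Dividing both sides by k: k^(1−α) = s / (n + δ).
k^0.5 = 0.11 / (0.004 + 0.053) = 0.11 / 0.057 = 1.9298
k* = 1.9298^(1/0.5) ≈ 3.7241
y* = (k*)^α = 3.7241^0.5 ≈ 1.9298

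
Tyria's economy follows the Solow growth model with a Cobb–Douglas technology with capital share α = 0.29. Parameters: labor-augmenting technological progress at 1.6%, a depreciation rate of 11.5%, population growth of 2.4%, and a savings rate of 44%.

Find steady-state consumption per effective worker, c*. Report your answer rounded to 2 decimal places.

c* = 0.86

In steady state, investment equals break-even investment: s·k^α = (n + g + δ)·k.
Dividing both sides by k: k^(1−α) = s / (n + g + δ).
k^0.71 = 0.44 / (0.024 + 0.016 + 0.115) = 0.44 / 0.155 = 2.8387
k* = 2.8387^(1/0.71) ≈ 4.3471
y* = (k*)^α = 4.3471^0.29 ≈ 1.5314
c* = (1 − s)·y* = (1 − 0.44) × 1.5314 ≈ 0.8576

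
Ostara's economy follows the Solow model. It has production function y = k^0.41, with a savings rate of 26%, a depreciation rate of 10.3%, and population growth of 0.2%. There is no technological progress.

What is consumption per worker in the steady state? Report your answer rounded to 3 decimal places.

c* = 1.390

In steady state, investment equals break-even investment: s·k^α = (n + δ)·k.
Dividing both sides by k: k^(1−α) = s / (n + δ).
k^0.59 = 0.26 / (0.002 + 0.103) = 0.26 / 0.105 = 2.4762
k* = 2.4762^(1/0.59) ≈ 4.6498
y* = (k*)^α = 4.6498^0.41 ≈ 1.8778
c* = (1 − s)·y* = (1 − 0.26) × 1.8778 ≈ 1.3896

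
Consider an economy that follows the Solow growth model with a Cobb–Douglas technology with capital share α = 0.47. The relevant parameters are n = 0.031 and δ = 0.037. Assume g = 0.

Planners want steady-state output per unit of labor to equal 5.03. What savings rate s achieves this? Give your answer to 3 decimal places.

s ≈ 0.420

At the steady state, Δk = 0, so s·k^α = (n + δ)·k.
Since y* = [s/(n + δ)]^(α/(1−α)), we have s/(n + δ) = (y*)^((1−α)/α) = 5.03^1.1277 = 6.1824.
Therefore s = 6.1824 × (n + δ) = 6.1824 × 0.068 = 0.4204.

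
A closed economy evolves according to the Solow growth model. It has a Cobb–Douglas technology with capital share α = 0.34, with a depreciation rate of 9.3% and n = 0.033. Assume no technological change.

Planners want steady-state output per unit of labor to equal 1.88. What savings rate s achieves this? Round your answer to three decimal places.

Steady state requires s·f(k) = (n + δ)·k, i.e. s·k^α = (n + δ)·k.
Since y* = [s/(n + δ)]^(α/(1−α)), we have s/(n + δ) = (y*)^((1−α)/α) = 1.88^1.9412 = 3.4056.
Therefore s = 3.4056 × (n + δ) = 3.4056 × 0.126 = 0.4291.

s ≈ 0.429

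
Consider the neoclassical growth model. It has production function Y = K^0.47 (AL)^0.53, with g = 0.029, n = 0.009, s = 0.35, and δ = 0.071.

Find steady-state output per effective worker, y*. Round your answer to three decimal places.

y* ≈ 2.814

In steady state, investment equals break-even investment: s·k^α = (n + g + δ)·k.
Rearranging, k^(1−α) = s / (n + g + δ).
k^0.53 = 0.35 / (0.009 + 0.029 + 0.071) = 0.35 / 0.109 = 3.2110
k* = 3.2110^(1/0.53) ≈ 9.0349
y* = (k*)^α = 9.0349^0.47 ≈ 2.8137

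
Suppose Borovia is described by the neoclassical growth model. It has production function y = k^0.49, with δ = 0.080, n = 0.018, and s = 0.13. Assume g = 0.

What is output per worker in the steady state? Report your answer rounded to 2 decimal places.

In steady state, investment equals break-even investment: s·k^α = (n + δ)·k.
Dividing both sides by k: k^(1−α) = s / (n + δ).
k^0.51 = 0.13 / (0.018 + 0.080) = 0.13 / 0.098 = 1.3265
k* = 1.3265^(1/0.51) ≈ 1.7402
y* = (k*)^α = 1.7402^0.49 ≈ 1.3119

y* = 1.31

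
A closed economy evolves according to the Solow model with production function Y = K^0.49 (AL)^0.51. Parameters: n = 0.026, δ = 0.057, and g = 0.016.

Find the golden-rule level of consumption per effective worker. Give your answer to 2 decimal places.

c_gold ≈ 2.37

At the golden rule, f'(k) = n + g + δ, so α·k^(α−1) = n + g + δ and k_gold = (α/(n + g + δ))^(1/(1−α)).
k_gold = (0.49/0.099)^(1/0.51) = 4.9495^1.9608 ≈ 23.0089
c_gold = f(k_gold) − (n + g + δ)·k_gold = 4.6487 − 0.099×23.0089 ≈ 2.3708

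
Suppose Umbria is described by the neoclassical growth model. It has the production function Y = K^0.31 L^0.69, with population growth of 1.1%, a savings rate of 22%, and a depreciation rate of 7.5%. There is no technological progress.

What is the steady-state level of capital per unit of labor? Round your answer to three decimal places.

k* = 3.901

At the steady state, Δk = 0, so s·k^α = (n + δ)·k.
Dividing both sides by k: k^(1−α) = s / (n + δ).
k^0.69 = 0.22 / (0.011 + 0.075) = 0.22 / 0.086 = 2.5581
k* = 2.5581^(1/0.69) ≈ 3.9011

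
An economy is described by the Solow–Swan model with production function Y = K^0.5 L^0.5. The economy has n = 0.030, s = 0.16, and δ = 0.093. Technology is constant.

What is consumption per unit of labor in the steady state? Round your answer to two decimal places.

In steady state, investment equals break-even investment: s·k^α = (n + δ)·k.
Dividing both sides by k: k^(1−α) = s / (n + δ).
k^0.5 = 0.16 / (0.030 + 0.093) = 0.16 / 0.123 = 1.3008
k* = 1.3008^(1/0.5) ≈ 1.6921
y* = (k*)^α = 1.6921^0.5 ≈ 1.3008
c* = (1 − s)·y* = (1 − 0.16) × 1.3008 ≈ 1.0927

c* ≈ 1.09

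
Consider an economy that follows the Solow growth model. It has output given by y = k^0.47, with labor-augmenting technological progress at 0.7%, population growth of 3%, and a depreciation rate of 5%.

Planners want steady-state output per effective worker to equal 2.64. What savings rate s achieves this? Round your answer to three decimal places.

s ≈ 0.260

At the steady state, Δk = 0, so s·k^α = (n + g + δ)·k.
Since y* = [s/(n + g + δ)]^(α/(1−α)), we have s/(n + g + δ) = (y*)^((1−α)/α) = 2.64^1.1277 = 2.9884.
Therefore s = 2.9884 × (n + g + δ) = 2.9884 × 0.087 = 0.2600.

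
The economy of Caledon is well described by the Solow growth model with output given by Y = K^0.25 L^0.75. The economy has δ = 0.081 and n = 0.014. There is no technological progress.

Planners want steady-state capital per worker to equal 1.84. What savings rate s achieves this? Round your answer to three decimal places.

s ≈ 0.150

At the steady state, Δk = 0, so s·k^α = (n + δ)·k.
So s / (n + δ) = (k*)^(1−α) = 1.84^0.75 = 1.5798.
Therefore s = 1.5798 × (n + δ) = 1.5798 × 0.095 = 0.1501.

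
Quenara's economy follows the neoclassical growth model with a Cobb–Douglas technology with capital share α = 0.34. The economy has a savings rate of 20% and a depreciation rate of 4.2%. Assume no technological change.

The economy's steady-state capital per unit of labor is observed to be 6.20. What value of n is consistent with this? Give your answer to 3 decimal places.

n ≈ 0.018

In steady state, investment equals break-even investment: s·k^α = (n + δ)·k.
So s / (n + δ) = (k*)^(1−α) = 6.20^0.66 = 3.3341.
Therefore n + δ = s / 3.3341 = 0.20 / 3.3341 = 0.0600, so n = 0.0600 − 0.042 = 0.0180.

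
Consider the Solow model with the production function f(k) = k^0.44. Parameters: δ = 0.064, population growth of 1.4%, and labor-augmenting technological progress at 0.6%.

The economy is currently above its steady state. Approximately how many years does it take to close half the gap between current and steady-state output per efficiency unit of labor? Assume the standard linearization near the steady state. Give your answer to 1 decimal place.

Near the steady state the convergence rate is λ = (1 − α)(n + g + δ).
λ = (1 − 0.44) × 0.084 = 0.56 × 0.084 = 0.04704
Half-life = ln 2 / λ = 0.6931 / 0.04704 ≈ 14.73 years

about 14.7 years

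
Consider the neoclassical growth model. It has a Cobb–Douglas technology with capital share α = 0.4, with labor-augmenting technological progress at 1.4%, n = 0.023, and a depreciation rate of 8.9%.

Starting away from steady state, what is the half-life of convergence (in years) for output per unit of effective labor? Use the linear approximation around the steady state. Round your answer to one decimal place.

half-life ≈ 9.2 years

Near the steady state the convergence rate is λ = (1 − α)(n + g + δ).
λ = (1 − 0.4) × 0.126 = 0.6 × 0.126 = 0.0756
Half-life = ln 2 / λ = 0.6931 / 0.0756 ≈ 9.17 years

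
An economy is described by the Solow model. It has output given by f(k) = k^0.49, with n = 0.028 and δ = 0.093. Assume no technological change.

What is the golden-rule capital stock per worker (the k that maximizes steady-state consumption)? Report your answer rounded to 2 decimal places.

The golden rule sets f'(k) = n + δ, i.e. α·k^(α−1) = n + δ.
So k^(1−α) = α / (n + δ) = 0.49 / 0.121 = 4.0496.
k_gold = 4.0496^(1/0.51) ≈ 15.5240

k_gold ≈ 15.52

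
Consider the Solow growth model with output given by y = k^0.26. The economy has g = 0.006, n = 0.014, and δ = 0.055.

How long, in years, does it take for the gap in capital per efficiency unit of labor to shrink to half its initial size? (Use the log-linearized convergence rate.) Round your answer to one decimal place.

about 12.5 years

Near the steady state the convergence rate is λ = (1 − α)(n + g + δ).
λ = (1 − 0.26) × 0.075 = 0.74 × 0.075 = 0.0555
Half-life = ln 2 / λ = 0.6931 / 0.0555 ≈ 12.49 years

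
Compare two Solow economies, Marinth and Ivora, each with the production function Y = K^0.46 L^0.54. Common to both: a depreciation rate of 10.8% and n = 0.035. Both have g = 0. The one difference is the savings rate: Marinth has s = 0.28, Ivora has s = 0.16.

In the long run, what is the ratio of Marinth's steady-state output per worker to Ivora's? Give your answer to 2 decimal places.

ratio ≈ 1.61

Steady-state y* = [s/(n + δ)]^(α/(1−α)), so the ratio is [ (s_M/(n + δ)_M) / (s_I/(n + δ)_I) ]^0.8519.
s_M/(n + δ)_M = 0.28/0.143 = 1.9580; s_I/(n + δ)_I = 0.16/0.143 = 1.1189.
Ratio = (1.9580/1.1189)^0.8519 = 1.7499^0.8519 ≈ 1.6107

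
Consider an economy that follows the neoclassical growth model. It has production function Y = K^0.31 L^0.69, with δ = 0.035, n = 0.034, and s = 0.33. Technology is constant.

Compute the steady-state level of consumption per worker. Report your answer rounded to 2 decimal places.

In steady state, investment equals break-even investment: s·k^α = (n + δ)·k.
Rearranging, k^(1−α) = s / (n + δ).
k^0.69 = 0.33 / (0.034 + 0.035) = 0.33 / 0.069 = 4.7826
k* = 4.7826^(1/0.69) ≈ 9.6610
y* = (k*)^α = 9.6610^0.31 ≈ 2.0200
c* = (1 − s)·y* = (1 − 0.33) × 2.0200 ≈ 1.3534

c* ≈ 1.35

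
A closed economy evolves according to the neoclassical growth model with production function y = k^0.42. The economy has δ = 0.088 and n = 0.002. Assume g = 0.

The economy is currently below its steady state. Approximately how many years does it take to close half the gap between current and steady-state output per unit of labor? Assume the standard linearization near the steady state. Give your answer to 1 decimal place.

t_½ ≈ 13.3 years

Near the steady state the convergence rate is λ = (1 − α)(n + δ).
λ = (1 − 0.42) × 0.090 = 0.58 × 0.090 = 0.0522
Half-life = ln 2 / λ = 0.6931 / 0.0522 ≈ 13.28 years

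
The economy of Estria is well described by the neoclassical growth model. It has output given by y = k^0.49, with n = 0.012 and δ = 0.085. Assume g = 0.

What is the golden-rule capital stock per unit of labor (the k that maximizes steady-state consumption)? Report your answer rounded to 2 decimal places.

k_gold ≈ 23.95

The golden rule sets f'(k) = n + δ, i.e. α·k^(α−1) = n + δ.
So k^(1−α) = α / (n + δ) = 0.49 / 0.097 = 5.0515.
k_gold = 5.0515^(1/0.51) ≈ 23.9472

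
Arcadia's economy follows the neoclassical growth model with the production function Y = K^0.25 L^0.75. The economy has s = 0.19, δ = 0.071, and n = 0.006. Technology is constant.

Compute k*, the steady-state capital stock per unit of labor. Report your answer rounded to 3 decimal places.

k* = 3.334

Steady state requires s·f(k) = (n + δ)·k, i.e. s·k^α = (n + δ)·k.
Dividing both sides by k: k^(1−α) = s / (n + δ).
k^0.75 = 0.19 / (0.006 + 0.071) = 0.19 / 0.077 = 2.4675
k* = 2.4675^(1/0.75) ≈ 3.3343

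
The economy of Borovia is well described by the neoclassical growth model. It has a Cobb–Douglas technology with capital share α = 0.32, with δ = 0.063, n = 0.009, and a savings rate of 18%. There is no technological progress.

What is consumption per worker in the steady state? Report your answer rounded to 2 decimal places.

At the steady state, Δk = 0, so s·k^α = (n + δ)·k.
Dividing both sides by k: k^(1−α) = s / (n + δ).
k^0.68 = 0.18 / (0.009 + 0.063) = 0.18 / 0.072 = 2.5000
k* = 2.5000^(1/0.68) ≈ 3.8477
y* = (k*)^α = 3.8477^0.32 ≈ 1.5391
c* = (1 − s)·y* = (1 − 0.18) × 1.5391 ≈ 1.2621

c* ≈ 1.26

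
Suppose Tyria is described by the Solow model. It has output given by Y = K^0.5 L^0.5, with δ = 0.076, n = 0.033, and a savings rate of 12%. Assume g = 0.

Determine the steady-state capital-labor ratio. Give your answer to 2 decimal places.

In steady state, investment equals break-even investment: s·k^α = (n + δ)·k.
Rearranging, k^(1−α) = s / (n + δ).
k^0.5 = 0.12 / (0.033 + 0.076) = 0.12 / 0.109 = 1.1009
k* = 1.1009^(1/0.5) ≈ 1.2120

k* = 1.21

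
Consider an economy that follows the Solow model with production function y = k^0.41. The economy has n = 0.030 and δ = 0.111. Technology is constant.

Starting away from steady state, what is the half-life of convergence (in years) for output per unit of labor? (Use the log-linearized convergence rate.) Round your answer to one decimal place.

about 8.3 years

Near the steady state the convergence rate is λ = (1 − α)(n + δ).
λ = (1 − 0.41) × 0.141 = 0.59 × 0.141 = 0.08319
Half-life = ln 2 / λ = 0.6931 / 0.08319 ≈ 8.33 years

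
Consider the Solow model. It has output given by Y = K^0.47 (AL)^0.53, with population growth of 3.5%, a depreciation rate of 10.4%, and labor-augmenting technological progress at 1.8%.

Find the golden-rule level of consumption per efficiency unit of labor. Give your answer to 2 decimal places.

c_gold ≈ 1.40

At the golden rule, f'(k) = n + g + δ, so α·k^(α−1) = n + g + δ and k_gold = (α/(n + g + δ))^(1/(1−α)).
k_gold = (0.47/0.157)^(1/0.53) = 2.9936^1.8868 ≈ 7.9156
c_gold = f(k_gold) − (n + g + δ)·k_gold = 2.6442 − 0.157×7.9156 ≈ 1.4015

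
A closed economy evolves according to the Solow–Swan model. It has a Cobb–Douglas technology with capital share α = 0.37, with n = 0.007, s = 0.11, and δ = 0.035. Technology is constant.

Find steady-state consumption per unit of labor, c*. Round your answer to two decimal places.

In steady state, investment equals break-even investment: s·k^α = (n + δ)·k.
Dividing both sides by k: k^(1−α) = s / (n + δ).
k^0.63 = 0.11 / (0.007 + 0.035) = 0.11 / 0.042 = 2.6190
k* = 2.6190^(1/0.63) ≈ 4.6101
y* = (k*)^α = 4.6101^0.37 ≈ 1.7602
c* = (1 − s)·y* = (1 − 0.11) × 1.7602 ≈ 1.5666

c* ≈ 1.57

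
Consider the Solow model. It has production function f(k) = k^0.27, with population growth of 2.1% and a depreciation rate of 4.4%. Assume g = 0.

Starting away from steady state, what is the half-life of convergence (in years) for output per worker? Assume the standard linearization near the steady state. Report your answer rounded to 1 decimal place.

Near the steady state the convergence rate is λ = (1 − α)(n + δ).
λ = (1 − 0.27) × 0.065 = 0.73 × 0.065 = 0.04745
Half-life = ln 2 / λ = 0.6931 / 0.04745 ≈ 14.61 years

about 14.6 years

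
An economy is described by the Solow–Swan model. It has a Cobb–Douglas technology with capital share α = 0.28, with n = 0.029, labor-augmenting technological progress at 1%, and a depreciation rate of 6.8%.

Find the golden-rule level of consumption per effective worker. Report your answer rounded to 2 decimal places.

c_gold ≈ 1.05

At the golden rule, f'(k) = n + g + δ, so α·k^(α−1) = n + g + δ and k_gold = (α/(n + g + δ))^(1/(1−α)).
k_gold = (0.28/0.107)^(1/0.72) = 2.6168^1.3889 ≈ 3.8040
c_gold = f(k_gold) − (n + g + δ)·k_gold = 1.4537 − 0.107×3.8040 ≈ 1.0467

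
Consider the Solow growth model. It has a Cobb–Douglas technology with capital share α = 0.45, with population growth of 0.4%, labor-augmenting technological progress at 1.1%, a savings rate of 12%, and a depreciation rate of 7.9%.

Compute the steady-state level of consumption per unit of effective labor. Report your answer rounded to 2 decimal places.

At the steady state, Δk = 0, so s·k^α = (n + g + δ)·k.
Dividing both sides by k: k^(1−α) = s / (n + g + δ).
k^0.55 = 0.12 / (0.004 + 0.011 + 0.079) = 0.12 / 0.094 = 1.2766
k* = 1.2766^(1/0.55) ≈ 1.5589
y* = (k*)^α = 1.5589^0.45 ≈ 1.2211
c* = (1 − s)·y* = (1 − 0.12) × 1.2211 ≈ 1.0746

c* = 1.07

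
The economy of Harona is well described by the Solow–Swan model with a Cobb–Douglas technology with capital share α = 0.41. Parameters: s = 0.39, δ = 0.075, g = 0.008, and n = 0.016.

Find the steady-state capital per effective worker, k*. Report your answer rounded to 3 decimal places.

k* ≈ 10.214

At the steady state, Δk = 0, so s·k^α = (n + g + δ)·k.
Dividing both sides by k: k^(1−α) = s / (n + g + δ).
k^0.59 = 0.39 / (0.016 + 0.008 + 0.075) = 0.39 / 0.099 = 3.9394
k* = 3.9394^(1/0.59) ≈ 10.2142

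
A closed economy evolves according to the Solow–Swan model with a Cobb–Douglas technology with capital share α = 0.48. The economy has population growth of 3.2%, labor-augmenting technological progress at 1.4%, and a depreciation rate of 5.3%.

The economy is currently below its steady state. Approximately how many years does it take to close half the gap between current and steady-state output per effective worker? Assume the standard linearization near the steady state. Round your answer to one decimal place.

Near the steady state the convergence rate is λ = (1 − α)(n + g + δ).
λ = (1 − 0.48) × 0.099 = 0.52 × 0.099 = 0.05148
Half-life = ln 2 / λ = 0.6931 / 0.05148 ≈ 13.46 years

about 13.5 years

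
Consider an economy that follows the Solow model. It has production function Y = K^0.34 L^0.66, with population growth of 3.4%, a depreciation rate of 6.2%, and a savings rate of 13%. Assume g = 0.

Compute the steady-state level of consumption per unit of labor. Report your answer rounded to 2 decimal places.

At the steady state, Δk = 0, so s·k^α = (n + δ)·k.
Dividing both sides by k: k^(1−α) = s / (n + δ).
k^0.66 = 0.13 / (0.034 + 0.062) = 0.13 / 0.096 = 1.3542
k* = 1.3542^(1/0.66) ≈ 1.5831
y* = (k*)^α = 1.5831^0.34 ≈ 1.1690
c* = (1 − s)·y* = (1 − 0.13) × 1.1690 ≈ 1.0170

c* = 1.02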